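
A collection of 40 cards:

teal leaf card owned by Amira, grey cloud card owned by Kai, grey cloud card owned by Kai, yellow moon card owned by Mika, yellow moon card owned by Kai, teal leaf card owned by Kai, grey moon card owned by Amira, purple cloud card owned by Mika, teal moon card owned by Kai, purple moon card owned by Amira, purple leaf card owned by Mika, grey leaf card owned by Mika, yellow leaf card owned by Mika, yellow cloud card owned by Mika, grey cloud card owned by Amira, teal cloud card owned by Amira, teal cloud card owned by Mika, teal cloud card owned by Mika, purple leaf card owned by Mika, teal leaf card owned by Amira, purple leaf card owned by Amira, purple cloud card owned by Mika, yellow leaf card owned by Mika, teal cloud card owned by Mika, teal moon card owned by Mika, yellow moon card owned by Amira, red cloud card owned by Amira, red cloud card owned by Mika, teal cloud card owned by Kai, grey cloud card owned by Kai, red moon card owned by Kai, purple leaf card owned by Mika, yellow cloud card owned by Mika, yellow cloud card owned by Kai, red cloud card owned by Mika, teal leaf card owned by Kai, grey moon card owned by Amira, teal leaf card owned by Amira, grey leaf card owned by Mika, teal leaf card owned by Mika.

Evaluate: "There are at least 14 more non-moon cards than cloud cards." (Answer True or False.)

|non-moon cards| = 31.
|cloud cards| = 17.
The claim requires 31 − 17 = 14 ≥ 14, which holds.

True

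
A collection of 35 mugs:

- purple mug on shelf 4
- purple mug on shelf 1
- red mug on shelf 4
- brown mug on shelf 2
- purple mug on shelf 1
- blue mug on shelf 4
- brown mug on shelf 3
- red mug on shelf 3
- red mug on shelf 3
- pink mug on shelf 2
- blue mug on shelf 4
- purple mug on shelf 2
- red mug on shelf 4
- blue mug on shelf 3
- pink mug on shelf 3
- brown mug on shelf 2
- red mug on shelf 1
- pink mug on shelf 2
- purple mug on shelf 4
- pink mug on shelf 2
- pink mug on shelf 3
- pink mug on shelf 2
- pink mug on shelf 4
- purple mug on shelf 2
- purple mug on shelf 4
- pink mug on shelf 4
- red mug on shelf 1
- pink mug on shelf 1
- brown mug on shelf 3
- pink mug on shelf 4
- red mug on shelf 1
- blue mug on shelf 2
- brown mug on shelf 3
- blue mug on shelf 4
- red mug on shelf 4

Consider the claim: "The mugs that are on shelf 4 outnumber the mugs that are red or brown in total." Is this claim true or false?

False

There are 12 mugs on shelf 4.
There are 13 mugs that are red or brown.
The claim requires 12 > 13, which does not hold.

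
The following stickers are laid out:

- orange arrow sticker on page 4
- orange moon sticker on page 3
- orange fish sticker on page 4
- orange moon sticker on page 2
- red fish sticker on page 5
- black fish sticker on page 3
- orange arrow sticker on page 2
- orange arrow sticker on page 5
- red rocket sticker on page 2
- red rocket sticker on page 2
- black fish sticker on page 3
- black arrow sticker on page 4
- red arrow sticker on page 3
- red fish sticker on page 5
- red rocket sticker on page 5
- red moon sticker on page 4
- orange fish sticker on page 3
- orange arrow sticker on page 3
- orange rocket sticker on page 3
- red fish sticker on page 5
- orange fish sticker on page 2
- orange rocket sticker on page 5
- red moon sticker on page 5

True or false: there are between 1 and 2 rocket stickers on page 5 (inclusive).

|rocket stickers on page 5| = 2.
The claim requires 1 ≤ 2 ≤ 2, which holds.

True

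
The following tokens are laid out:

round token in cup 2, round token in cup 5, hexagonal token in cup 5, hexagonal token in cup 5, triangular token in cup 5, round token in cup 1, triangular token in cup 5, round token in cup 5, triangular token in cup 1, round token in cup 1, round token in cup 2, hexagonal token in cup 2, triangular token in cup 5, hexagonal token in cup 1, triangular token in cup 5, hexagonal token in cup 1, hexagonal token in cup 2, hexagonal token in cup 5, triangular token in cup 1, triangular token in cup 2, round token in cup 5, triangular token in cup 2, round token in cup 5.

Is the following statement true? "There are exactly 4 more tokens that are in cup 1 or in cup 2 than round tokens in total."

There are 12 tokens in cup 1 or in cup 2.
There are 8 round tokens.
The claim requires 12 − 8 (= 4) to equal 4, which holds.

True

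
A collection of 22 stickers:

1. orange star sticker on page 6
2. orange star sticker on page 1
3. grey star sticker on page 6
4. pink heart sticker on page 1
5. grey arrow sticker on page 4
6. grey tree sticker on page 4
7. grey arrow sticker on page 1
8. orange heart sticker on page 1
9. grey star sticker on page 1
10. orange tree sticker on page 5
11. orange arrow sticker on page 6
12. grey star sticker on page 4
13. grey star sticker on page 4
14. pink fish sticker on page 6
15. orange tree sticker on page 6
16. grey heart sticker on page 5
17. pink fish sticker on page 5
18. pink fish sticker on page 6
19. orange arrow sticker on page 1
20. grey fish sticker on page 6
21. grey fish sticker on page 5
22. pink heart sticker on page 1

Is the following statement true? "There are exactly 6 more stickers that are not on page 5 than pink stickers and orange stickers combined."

There are 18 stickers that are not on page 5.
pink stickers: 5; orange stickers: 7; combined: 5 + 7 = 12.
The claim requires 18 − 12 (= 6) to equal 6, which holds.

True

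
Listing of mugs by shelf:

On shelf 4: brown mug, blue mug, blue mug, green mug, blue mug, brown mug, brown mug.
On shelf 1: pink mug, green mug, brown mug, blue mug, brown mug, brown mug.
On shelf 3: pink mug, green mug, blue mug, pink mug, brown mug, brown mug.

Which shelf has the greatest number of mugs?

Counts by shelf: shelf 4→7, shelf 3→6, shelf 1→6.
The maximum is 7, held uniquely by shelf 4.

shelf 4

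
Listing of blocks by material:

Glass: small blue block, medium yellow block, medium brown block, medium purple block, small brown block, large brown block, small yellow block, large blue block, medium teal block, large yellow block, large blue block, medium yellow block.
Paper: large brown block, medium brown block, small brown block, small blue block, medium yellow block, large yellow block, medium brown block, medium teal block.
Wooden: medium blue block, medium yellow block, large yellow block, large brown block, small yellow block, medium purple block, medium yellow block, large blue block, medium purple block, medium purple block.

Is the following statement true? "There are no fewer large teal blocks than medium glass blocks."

large teal blocks: 0.
medium glass blocks: 5.
The claim requires 0 ≥ 5, which does not hold.

False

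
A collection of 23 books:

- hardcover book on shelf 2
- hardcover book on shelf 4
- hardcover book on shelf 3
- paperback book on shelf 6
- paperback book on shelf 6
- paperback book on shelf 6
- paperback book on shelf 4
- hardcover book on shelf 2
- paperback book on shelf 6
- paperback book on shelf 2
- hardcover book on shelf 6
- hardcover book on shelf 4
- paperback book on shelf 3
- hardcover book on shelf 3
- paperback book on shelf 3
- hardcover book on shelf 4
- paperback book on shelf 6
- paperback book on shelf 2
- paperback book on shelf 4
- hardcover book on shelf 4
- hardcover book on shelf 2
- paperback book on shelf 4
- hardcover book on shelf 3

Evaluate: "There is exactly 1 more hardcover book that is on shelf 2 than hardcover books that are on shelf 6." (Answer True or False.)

hardcover books on shelf 2: 3.
hardcover books on shelf 6: 1.
The claim requires 3 − 1 (= 2) to equal 1, which does not hold.

False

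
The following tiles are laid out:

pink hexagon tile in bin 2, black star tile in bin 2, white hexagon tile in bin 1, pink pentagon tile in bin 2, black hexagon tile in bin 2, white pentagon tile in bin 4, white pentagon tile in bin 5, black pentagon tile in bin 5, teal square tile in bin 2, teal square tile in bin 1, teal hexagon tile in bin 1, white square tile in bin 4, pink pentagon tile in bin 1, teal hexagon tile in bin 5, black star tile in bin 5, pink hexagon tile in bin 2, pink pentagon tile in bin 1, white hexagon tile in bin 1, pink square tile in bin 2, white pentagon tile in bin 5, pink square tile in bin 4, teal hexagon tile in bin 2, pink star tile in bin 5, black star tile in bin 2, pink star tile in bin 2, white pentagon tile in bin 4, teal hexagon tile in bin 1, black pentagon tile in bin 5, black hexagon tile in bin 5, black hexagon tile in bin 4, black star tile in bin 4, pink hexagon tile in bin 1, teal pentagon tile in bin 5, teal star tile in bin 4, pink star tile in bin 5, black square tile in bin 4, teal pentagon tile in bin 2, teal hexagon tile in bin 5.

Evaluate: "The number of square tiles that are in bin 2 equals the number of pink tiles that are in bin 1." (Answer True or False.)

There are 2 square tiles in bin 2.
There are 3 pink tiles in bin 1.
The claim requires 2 = 3, which does not hold.

False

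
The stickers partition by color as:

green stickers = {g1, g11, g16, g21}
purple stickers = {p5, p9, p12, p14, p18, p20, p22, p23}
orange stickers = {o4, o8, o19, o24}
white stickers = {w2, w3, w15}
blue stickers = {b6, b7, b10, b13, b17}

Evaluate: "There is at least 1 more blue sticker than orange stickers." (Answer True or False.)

blue stickers: 5.
orange stickers: 4.
The claim requires 5 − 4 = 1 ≥ 1, which holds.

True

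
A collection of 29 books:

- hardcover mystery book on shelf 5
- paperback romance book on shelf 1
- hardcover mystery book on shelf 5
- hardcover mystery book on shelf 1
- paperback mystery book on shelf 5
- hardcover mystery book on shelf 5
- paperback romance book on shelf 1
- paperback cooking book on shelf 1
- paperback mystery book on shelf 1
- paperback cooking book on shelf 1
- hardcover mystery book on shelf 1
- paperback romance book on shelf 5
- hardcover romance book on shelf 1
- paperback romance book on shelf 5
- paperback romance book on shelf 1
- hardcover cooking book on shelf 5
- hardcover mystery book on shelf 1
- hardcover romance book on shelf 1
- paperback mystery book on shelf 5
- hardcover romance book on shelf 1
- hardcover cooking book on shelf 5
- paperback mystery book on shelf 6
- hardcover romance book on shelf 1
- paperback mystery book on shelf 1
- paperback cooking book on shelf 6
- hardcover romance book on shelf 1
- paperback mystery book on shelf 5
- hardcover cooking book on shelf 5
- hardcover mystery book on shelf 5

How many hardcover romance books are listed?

5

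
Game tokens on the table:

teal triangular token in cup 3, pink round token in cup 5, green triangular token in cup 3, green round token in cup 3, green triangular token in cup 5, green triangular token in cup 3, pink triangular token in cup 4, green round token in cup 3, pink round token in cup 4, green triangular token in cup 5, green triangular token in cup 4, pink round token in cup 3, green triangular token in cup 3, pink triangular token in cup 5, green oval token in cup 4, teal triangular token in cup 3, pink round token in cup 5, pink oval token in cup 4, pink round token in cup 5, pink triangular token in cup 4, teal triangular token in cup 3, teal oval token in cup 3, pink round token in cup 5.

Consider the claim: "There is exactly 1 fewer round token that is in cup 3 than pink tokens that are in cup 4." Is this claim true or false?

True

There are 3 round tokens in cup 3.
There are 4 pink tokens in cup 4.
The claim requires 4 − 3 (= 1) to equal 1, which holds.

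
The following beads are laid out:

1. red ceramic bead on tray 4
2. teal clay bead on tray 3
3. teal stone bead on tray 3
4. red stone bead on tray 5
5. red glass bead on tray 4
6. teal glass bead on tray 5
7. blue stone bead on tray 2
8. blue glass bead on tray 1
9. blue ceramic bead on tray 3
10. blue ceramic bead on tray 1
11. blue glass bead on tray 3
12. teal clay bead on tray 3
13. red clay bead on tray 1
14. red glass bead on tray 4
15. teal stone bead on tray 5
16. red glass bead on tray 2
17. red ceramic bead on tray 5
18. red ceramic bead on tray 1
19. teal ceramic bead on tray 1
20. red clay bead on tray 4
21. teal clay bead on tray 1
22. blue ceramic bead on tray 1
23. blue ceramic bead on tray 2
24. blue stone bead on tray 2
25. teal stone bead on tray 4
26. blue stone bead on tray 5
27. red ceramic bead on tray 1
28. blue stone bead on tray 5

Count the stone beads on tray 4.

1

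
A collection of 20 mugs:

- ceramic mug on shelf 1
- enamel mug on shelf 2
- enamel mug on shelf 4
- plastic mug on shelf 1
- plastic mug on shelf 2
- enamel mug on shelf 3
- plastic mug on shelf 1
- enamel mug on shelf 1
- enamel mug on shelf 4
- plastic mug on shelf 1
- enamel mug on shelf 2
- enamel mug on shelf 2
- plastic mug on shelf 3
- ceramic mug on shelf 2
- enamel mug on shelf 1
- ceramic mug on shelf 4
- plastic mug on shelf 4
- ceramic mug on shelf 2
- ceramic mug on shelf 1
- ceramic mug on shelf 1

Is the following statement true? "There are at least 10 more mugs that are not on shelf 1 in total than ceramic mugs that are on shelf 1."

False

There are 12 mugs that are not on shelf 1.
There are 3 ceramic mugs on shelf 1.
The claim requires 12 − 3 = 9 ≥ 10, which does not hold.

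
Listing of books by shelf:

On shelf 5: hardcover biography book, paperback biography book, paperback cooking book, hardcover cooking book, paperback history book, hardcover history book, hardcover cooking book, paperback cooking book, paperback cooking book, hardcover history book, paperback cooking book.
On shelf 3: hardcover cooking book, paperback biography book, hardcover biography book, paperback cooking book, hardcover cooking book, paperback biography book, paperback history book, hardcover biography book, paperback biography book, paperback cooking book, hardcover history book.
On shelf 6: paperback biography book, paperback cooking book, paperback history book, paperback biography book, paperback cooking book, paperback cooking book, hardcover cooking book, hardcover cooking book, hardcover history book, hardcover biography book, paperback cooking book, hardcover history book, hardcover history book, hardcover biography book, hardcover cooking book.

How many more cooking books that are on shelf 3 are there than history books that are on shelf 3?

cooking books on shelf 3: 4.
history books on shelf 3: 2.
4 − 2 = 2.

2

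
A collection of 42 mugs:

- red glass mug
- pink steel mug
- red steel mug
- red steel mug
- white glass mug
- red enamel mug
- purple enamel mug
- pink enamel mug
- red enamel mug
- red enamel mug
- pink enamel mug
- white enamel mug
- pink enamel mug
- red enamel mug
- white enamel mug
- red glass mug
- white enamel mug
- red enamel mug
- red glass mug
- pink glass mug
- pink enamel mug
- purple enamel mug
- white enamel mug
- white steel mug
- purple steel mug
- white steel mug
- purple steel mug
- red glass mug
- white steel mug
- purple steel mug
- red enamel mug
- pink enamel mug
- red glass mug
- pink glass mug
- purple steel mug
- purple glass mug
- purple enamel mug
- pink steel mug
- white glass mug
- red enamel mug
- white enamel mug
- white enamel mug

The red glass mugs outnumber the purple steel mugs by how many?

1

red glass mugs: 5.
purple steel mugs: 4.
5 − 4 = 1.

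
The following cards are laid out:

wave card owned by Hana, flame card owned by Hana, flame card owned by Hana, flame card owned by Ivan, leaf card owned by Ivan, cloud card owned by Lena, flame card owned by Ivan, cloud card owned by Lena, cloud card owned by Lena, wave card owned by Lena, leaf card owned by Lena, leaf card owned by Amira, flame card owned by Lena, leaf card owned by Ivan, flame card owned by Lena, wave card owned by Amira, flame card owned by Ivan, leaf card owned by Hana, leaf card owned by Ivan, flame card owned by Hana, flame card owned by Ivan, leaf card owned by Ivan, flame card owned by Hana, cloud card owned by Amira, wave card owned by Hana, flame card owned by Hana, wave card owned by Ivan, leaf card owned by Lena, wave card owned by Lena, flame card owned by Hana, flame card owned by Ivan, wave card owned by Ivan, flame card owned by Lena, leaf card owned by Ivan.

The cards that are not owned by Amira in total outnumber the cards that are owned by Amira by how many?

cards that are not owned by Amira: 31.
cards owned by Amira: 3.
31 − 3 = 28.

28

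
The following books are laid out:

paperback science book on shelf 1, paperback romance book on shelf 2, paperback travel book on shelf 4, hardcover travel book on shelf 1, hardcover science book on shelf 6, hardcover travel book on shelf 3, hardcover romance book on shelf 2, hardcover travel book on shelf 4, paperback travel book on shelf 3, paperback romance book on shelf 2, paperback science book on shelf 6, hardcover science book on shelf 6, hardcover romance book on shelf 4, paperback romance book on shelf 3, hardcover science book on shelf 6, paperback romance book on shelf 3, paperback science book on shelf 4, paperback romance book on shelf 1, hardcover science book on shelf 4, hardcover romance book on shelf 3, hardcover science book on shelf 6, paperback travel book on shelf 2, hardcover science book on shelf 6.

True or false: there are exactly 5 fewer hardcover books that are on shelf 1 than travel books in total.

|hardcover books on shelf 1| = 1.
|travel books| = 6.
The claim requires 6 − 1 (= 5) to equal 5, which holds.

True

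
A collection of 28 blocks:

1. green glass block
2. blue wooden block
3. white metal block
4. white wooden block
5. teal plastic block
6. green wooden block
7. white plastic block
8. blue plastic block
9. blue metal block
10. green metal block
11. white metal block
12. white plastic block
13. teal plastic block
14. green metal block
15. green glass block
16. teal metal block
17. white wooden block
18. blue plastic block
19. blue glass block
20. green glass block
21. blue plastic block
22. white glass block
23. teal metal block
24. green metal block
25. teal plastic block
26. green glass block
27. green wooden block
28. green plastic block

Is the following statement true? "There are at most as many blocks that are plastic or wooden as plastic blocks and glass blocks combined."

True

|blocks that are plastic or wooden| = 14.
plastic blocks: 9; glass blocks: 6; combined: 9 + 6 = 15.
The claim requires 14 ≤ 15, which holds.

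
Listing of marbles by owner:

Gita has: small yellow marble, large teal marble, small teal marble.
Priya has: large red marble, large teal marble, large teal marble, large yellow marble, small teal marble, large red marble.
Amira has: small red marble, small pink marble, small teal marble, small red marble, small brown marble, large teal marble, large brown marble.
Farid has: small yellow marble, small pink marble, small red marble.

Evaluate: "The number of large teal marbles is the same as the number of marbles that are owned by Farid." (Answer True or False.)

False

large teal marbles: 4.
marbles owned by Farid: 3.
The claim requires 4 = 3, which does not hold.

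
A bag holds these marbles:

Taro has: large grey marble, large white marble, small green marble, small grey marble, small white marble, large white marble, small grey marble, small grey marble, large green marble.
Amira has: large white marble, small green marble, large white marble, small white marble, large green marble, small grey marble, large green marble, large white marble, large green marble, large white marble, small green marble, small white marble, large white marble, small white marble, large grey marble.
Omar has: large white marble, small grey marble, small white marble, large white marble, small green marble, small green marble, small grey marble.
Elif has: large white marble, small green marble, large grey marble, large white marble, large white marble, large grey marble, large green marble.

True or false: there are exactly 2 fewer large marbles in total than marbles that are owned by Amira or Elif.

False

large marbles: 21.
marbles owned by Amira or Elif: 22.
The claim requires 22 − 21 (= 1) to equal 2, which does not hold.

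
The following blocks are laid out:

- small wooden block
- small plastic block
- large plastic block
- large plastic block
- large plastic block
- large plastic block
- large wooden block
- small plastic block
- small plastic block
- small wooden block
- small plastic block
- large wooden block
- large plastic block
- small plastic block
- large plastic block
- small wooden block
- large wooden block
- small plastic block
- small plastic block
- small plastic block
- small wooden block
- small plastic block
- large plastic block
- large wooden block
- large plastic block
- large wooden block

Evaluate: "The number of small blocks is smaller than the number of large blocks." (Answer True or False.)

False

|small blocks| = 13.
|large blocks| = 13.
The claim requires 13 < 13, which does not hold.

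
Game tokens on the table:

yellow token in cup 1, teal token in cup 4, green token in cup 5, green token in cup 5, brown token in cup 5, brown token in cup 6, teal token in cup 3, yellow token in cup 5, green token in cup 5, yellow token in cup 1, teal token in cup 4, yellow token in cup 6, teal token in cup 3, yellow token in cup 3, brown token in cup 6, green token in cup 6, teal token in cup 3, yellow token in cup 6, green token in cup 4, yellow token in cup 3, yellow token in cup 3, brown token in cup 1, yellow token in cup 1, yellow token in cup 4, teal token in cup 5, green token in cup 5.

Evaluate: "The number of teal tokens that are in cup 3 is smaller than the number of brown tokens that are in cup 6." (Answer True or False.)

False

There are 3 teal tokens in cup 3.
There are 2 brown tokens in cup 6.
The claim requires 3 < 2, which does not hold.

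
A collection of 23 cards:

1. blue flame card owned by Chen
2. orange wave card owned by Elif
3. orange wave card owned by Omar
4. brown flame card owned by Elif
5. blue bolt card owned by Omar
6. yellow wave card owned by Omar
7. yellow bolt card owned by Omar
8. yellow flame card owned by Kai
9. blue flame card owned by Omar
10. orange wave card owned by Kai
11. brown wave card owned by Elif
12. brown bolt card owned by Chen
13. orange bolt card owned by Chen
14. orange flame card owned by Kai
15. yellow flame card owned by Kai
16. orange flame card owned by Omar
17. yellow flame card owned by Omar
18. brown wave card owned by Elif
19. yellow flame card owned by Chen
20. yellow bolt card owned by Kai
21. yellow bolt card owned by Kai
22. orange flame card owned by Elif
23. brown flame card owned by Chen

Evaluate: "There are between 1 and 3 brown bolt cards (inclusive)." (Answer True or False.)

True

|brown bolt cards| = 1.
The claim requires 1 ≤ 1 ≤ 3, which holds.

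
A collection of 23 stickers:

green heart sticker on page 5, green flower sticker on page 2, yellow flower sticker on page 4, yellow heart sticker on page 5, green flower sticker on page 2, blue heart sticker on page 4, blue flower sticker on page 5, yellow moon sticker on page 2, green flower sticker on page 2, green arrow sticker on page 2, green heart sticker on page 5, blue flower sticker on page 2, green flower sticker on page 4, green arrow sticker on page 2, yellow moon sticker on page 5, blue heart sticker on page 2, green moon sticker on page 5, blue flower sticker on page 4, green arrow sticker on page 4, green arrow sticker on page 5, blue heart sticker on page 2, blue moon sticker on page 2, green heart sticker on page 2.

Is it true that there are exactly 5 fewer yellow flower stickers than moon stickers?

False

yellow flower stickers: 1.
moon stickers: 4.
The claim requires 4 − 1 (= 3) to equal 5, which does not hold.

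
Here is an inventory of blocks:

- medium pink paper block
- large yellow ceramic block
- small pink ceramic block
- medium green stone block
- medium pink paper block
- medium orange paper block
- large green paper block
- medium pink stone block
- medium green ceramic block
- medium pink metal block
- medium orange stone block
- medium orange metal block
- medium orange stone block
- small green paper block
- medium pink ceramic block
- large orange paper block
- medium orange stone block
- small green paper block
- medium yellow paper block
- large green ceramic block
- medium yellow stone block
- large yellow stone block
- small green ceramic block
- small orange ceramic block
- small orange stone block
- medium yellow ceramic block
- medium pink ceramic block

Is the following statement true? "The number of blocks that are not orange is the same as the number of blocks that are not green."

There are 19 blocks that are not orange.
There are 20 blocks that are not green.
The claim requires 19 = 20, which does not hold.

False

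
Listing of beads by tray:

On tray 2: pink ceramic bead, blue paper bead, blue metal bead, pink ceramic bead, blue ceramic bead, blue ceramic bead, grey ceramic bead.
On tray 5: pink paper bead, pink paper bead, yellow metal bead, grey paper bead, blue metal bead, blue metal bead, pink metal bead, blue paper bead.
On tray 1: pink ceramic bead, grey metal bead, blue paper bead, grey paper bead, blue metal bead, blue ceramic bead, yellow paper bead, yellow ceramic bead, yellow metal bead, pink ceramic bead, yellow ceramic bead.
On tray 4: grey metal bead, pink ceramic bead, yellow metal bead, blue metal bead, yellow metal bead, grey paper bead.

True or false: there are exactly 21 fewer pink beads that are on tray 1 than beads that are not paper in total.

|pink beads on tray 1| = 2.
|beads that are not paper| = 23.
The claim requires 23 − 2 (= 21) to equal 21, which holds.

True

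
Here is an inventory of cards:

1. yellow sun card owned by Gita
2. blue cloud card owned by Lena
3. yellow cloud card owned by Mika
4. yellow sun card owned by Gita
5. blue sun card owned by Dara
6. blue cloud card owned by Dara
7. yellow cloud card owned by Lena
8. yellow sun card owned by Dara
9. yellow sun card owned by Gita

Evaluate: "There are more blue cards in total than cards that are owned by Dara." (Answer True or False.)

False

There are 3 blue cards.
Count of cards owned by Dara: 3.
The claim requires 3 > 3, which does not hold.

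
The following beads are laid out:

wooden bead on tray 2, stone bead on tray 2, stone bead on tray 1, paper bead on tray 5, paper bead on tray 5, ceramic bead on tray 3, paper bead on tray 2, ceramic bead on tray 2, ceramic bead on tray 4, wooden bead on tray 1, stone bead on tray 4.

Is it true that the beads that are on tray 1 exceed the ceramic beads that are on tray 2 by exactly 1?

There are 2 beads on tray 1.
There is 1 ceramic bead on tray 2.
The claim requires 2 − 1 (= 1) to equal 1, which holds.

True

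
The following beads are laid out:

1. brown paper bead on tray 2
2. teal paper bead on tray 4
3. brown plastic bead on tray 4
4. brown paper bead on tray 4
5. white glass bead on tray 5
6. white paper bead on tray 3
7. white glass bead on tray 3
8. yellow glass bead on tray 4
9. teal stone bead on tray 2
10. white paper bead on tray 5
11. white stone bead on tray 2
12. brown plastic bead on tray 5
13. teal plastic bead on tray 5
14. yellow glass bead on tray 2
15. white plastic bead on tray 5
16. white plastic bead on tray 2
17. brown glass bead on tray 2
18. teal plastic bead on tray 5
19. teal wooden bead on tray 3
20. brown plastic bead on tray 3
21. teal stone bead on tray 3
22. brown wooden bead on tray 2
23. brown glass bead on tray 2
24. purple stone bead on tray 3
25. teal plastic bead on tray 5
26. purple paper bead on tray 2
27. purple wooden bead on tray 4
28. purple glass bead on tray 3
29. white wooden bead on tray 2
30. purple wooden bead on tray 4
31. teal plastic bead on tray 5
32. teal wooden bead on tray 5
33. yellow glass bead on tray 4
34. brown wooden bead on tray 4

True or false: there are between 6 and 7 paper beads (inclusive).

True

|paper beads| = 6.
The claim requires 6 ≤ 6 ≤ 7, which holds.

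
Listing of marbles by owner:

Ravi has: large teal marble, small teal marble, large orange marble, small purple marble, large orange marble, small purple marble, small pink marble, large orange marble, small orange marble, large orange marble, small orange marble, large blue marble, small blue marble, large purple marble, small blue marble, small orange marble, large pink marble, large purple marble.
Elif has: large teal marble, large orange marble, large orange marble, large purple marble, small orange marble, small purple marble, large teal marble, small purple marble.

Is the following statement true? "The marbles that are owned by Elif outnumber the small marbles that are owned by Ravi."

Count of marbles owned by Elif: 8.
Count of small marbles owned by Ravi: 9.
The claim requires 8 > 9, which does not hold.

False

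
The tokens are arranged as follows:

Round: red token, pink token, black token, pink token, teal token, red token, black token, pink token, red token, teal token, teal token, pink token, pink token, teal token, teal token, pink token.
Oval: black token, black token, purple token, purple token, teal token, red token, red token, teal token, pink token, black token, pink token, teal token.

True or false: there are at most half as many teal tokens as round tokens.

|teal tokens| = 8.
|round tokens| = 16.
The claim requires 2 × 8 = 16 ≤ 16, which holds.

True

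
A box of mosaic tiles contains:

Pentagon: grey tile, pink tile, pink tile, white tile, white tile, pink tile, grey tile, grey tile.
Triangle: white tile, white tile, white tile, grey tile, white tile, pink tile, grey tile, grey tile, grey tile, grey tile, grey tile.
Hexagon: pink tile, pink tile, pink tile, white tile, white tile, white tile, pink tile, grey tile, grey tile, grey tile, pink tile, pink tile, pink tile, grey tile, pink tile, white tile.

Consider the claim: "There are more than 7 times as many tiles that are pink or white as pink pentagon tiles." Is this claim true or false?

tiles that are pink or white: 22.
pink pentagon tiles: 3.
The claim requires 22 > 7 × 3 = 21, which holds.

True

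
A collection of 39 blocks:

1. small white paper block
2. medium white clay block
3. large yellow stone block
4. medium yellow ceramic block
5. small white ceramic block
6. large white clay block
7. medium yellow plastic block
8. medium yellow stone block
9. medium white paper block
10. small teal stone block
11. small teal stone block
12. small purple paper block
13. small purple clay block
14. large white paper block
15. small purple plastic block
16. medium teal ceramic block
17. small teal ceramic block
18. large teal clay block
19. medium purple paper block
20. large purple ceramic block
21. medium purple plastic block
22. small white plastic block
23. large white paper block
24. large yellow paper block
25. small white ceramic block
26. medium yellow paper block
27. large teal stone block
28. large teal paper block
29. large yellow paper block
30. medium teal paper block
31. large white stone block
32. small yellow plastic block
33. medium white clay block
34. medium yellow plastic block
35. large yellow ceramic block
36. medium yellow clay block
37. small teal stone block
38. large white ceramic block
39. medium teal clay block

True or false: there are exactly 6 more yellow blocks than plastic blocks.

|yellow blocks| = 11.
|plastic blocks| = 6.
The claim requires 11 − 6 (= 5) to equal 6, which does not hold.

False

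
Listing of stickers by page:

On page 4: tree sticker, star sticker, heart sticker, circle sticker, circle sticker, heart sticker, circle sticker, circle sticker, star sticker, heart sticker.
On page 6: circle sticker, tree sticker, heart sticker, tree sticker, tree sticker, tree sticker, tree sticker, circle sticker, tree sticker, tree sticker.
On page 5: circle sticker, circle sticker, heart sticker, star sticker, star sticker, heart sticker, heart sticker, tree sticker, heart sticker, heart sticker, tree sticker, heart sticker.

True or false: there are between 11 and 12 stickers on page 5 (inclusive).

True

There are 12 stickers on page 5.
The claim requires 11 ≤ 12 ≤ 12, which holds.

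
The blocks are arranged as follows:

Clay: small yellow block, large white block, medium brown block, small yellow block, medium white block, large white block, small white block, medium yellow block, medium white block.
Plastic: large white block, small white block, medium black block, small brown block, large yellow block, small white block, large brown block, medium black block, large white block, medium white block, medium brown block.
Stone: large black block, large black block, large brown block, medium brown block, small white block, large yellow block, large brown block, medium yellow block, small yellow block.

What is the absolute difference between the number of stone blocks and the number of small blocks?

1

stone blocks: 9. small blocks: 8.
|9 − 8| = 9 − 8 = 1.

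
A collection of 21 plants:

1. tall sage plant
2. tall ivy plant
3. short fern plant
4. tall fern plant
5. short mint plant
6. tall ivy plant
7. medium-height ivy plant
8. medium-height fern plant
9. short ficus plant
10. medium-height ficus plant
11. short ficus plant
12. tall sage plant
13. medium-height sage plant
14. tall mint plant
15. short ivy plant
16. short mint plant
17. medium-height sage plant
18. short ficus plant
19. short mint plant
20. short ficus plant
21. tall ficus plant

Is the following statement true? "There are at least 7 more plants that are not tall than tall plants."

plants that are not tall: 14.
tall plants: 7.
The claim requires 14 − 7 = 7 ≥ 7, which holds.

True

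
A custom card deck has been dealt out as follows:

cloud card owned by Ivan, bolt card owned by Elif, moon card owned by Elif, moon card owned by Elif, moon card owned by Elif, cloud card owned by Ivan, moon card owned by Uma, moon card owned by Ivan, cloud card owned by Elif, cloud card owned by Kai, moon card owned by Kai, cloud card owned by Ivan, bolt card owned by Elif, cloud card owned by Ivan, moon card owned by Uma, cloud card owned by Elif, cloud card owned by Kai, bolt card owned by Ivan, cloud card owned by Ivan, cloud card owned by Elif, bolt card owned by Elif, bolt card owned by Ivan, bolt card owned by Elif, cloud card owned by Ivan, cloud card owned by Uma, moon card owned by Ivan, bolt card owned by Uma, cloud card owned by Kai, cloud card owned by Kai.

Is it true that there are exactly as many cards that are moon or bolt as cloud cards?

|cards that are moon or bolt| = 15.
|cloud cards| = 14.
The claim requires 15 = 14, which does not hold.

False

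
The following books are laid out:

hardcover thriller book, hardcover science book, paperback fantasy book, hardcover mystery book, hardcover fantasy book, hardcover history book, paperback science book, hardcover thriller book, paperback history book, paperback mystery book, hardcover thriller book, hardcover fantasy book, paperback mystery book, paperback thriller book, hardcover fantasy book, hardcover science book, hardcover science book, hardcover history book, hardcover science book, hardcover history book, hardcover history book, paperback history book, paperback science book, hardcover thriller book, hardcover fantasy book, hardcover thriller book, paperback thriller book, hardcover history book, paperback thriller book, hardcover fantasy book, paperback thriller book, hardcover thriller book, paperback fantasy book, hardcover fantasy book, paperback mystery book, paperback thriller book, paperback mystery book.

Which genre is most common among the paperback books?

thriller

Counts by genre (restricted to paperback books): thriller 5, mystery 4, fantasy 2, history 2, science 2.
The maximum is 5, held uniquely by thriller.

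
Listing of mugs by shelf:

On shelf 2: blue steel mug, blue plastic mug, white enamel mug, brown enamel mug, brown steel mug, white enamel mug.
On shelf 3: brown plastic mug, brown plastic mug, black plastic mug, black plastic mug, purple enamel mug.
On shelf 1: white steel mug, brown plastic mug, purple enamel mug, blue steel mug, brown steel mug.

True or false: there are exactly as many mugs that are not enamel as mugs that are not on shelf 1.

True

There are 11 mugs that are not enamel.
There are 11 mugs that are not on shelf 1.
The claim requires 11 = 11, which holds.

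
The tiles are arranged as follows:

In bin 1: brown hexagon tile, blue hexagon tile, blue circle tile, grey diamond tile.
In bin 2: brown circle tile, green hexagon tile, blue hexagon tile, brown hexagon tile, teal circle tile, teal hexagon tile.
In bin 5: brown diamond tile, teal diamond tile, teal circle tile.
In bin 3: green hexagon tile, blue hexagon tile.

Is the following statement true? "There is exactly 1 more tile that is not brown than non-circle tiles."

|tiles that are not brown| = 11.
|non-circle tiles| = 11.
The claim requires 11 − 11 (= 0) to equal 1, which does not hold.

False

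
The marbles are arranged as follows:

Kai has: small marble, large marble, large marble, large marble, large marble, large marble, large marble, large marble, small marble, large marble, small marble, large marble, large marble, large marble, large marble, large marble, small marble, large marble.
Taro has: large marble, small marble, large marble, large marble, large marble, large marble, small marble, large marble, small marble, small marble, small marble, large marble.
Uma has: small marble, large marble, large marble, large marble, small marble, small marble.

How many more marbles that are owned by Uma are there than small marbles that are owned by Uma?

3

marbles owned by Uma: 6.
small marbles owned by Uma: 3.
6 − 3 = 3.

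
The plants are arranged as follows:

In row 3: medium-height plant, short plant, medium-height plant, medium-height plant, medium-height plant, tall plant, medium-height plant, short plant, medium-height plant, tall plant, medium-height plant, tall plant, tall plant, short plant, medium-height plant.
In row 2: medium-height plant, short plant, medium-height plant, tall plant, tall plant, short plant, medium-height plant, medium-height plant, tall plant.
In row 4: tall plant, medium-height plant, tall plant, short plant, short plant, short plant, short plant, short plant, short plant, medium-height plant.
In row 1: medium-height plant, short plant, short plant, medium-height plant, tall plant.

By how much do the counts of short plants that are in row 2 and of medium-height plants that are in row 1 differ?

short plants in row 2: 2. medium-height plants in row 1: 2.
|2 − 2| = 2 − 2 = 0.

0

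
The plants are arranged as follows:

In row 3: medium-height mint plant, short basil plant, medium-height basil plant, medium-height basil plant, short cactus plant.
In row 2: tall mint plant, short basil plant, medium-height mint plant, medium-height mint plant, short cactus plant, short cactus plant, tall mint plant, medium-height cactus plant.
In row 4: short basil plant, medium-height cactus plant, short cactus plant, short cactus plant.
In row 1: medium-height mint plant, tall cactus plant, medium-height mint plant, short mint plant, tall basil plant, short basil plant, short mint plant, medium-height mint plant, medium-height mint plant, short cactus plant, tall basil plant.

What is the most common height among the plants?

Counts by height: short 12, medium-height 11, tall 5.
The maximum is 12, held uniquely by short.

short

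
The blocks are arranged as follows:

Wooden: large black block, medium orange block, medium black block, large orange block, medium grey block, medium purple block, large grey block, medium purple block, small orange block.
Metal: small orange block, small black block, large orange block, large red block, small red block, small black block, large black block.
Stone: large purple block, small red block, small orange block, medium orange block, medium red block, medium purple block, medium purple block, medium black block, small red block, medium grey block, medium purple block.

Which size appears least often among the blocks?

large

Counts by size: medium 12, small 8, large 7.
The minimum is 7, held uniquely by large.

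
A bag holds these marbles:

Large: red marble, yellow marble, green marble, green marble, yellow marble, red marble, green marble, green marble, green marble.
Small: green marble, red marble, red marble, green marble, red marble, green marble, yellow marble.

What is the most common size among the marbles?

large

Counts by size: large 9, small 7.
The maximum is 9, held uniquely by large.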